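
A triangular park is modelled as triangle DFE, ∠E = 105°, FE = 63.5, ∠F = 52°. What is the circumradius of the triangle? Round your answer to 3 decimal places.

The third angle is ∠D = 180° − ∠F − ∠E = 23.00°.
Law of sines: ED = FE·sin F/sin D ≈ 128.06.
Law of sines: DF = FE·sin E/sin D ≈ 156.98.
Circumradius = FE/(2 sin D) ≈ 81.258.

R ≈ 81.258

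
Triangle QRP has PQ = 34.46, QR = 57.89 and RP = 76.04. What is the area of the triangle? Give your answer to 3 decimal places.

947.775

Semiperimeter s = (76.04 + 34.46 + 57.89)/2 = 84.195.
Heron's formula: area = √(84.195·8.155·49.735·26.305) ≈ 947.78.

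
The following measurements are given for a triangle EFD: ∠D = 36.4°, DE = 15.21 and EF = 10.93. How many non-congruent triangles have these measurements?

2

DE·sin D = 15.21·sin(36.4°) ≈ 9.026.
Since DE sin D < EF < DE (9.026 < 10.93 < 15.21), two triangles exist.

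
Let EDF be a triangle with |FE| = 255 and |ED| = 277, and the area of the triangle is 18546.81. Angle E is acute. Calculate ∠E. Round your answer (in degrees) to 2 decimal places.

∠E ≈ 31.68°

From area = ½·|FE|·|ED|·sin E, we get sin E = 2·area/(|FE|·|ED|) ≈ 0.52515.
Taking the acute solution, ∠E ≈ 31.68°.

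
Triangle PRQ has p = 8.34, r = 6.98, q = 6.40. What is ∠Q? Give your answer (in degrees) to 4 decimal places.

48.3885

By the law of cosines, cos Q = (p² + r² − q²) / (2·p·r) ≈ 0.66408, so ∠Q ≈ 48.39°.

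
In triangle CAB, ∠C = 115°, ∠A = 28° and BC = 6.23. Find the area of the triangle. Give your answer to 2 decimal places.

22.55

The third angle is ∠B = 180° − ∠C − ∠A = 37.00°.
Law of sines: AB = BC·sin C/sin A ≈ 12.027.
Law of sines: CA = BC·sin B/sin A ≈ 7.9862.
Area = ½·BC·AB·sin B ≈ 22.546.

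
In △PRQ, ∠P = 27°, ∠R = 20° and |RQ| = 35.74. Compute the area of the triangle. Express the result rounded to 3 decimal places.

area ≈ 351.894

The third angle is ∠Q = 180° − ∠P − ∠R = 133.00°.
Law of sines: |QP| = |RQ|·sin R/sin P ≈ 26.925.
Law of sines: |PR| = |RQ|·sin Q/sin P ≈ 57.575.
Area = ½·|RQ|·|QP|·sin Q ≈ 351.89.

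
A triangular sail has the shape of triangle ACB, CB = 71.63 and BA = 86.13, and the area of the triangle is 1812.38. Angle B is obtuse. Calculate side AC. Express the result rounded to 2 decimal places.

150.11

From area = ½·CB·BA·sin B, we get sin B = 2·area/(CB·BA) ≈ 0.58753.
Taking the obtuse solution, ∠B ≈ 144.02°.
Law of cosines then gives AC ≈ 150.11.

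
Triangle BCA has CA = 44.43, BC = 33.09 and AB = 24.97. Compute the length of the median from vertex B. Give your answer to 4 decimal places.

m_B ≈ 19.1238

Median from B: ½√(2·AB² + 2·BC² − CA²) ≈ 19.124.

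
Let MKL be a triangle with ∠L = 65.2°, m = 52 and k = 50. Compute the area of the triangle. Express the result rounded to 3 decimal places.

Area = ½·m·k·sin L ≈ 1180.1.

area ≈ 1180.111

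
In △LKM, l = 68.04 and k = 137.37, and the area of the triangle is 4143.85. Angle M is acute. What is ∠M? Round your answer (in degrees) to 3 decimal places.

∠M ≈ 62.462°

From area = ½·l·k·sin M, we get sin M = 2·area/(l·k) ≈ 0.88670.
Taking the acute solution, ∠M ≈ 62.46°.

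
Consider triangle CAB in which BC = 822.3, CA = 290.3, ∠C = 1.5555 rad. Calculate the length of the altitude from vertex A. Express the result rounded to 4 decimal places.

290.2660

By the law of cosines, AB² = BC² + CA² − 2·BC·CA·cos C = 7.5315e+05, so AB ≈ 867.84.
Area = ½·BC·CA·sin C ≈ 1.1934e+05.
The altitude from A has length 2·area/BC ≈ 290.27.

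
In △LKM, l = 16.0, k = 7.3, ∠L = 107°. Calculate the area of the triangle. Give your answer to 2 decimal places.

area ≈ 42.80

Law of sines: sin K = k·sin L/l ≈ 0.43631.
Since l ≥ k, only the acute value applies: ∠K ≈ 25.87°.
Then ∠M = 180° − ∠L − ∠K ≈ 47.13°.
Law of sines gives m = l·sin M/sin L ≈ 12.262.
Area = ½·l·k·sin M ≈ 42.802.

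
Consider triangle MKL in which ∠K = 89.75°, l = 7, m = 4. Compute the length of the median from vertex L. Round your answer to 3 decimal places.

By the law of cosines, k² = l² + m² − 2·l·m·cos K = 64.756, so k ≈ 8.0471.
Median from L: ½√(2·m² + 2·k² − l²) ≈ 5.3036.

m_L ≈ 5.304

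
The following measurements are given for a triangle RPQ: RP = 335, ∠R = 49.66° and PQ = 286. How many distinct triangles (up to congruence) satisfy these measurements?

2

RP·sin R = 335·sin(49.66°) ≈ 255.3.
Since RP sin R < PQ < RP (255.3 < 286 < 335), two triangles exist.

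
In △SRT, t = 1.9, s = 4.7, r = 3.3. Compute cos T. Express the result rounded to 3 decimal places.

0.947

By the law of cosines, cos T = (s² + r² − t²) / (2·s·r) ≈ 0.94681, so ∠T ≈ 18.77°.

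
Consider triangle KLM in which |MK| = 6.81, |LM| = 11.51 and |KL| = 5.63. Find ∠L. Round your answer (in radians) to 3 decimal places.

∠L ≈ 0.430 rad

By the law of cosines, cos L = (|KL|² + |LM|² − |MK|²) / (2·|KL|·|LM|) ≈ 0.90894, so ∠L ≈ 0.430 rad.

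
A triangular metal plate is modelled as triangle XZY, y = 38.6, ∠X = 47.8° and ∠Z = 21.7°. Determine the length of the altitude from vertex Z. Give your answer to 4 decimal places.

The third angle is ∠Y = 180° − ∠X − ∠Z = 110.50°.
Law of sines: x = y·sin X/sin Y ≈ 30.528.
Law of sines: z = y·sin Z/sin Y ≈ 15.237.
Area = ½·y·x·sin Z ≈ 217.85.
The altitude from Z has length 2·area/z ≈ 28.595.

h_Z ≈ 28.5951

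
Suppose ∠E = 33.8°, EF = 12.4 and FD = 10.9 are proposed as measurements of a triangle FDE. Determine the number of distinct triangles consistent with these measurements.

EF·sin E = 12.4·sin(33.8°) ≈ 6.898.
Since EF sin E < FD < EF (6.898 < 10.9 < 12.4), two triangles exist.

2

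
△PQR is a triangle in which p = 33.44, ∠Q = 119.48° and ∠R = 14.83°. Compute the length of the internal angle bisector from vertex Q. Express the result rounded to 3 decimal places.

8.879

The third angle is ∠P = 180° − ∠Q − ∠R = 45.69°.
Law of sines: q = p·sin Q/sin P ≈ 40.681.
Law of sines: r = p·sin R/sin P ≈ 11.961.
The bisector from Q has length 2·r·p·cos(∠Q/2)/(r+p) ≈ 8.8791.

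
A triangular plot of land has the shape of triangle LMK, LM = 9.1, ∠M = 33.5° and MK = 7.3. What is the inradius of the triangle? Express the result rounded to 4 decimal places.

By the law of cosines, KL² = LM² + MK² − 2·LM·MK·cos M = 25.31, so KL ≈ 5.0309.
Area = ½·LM·MK·sin M ≈ 18.333.
Semiperimeter s = (7.3+5.0309+9.1)/2 = 10.715.
Inradius = area/s = 18.333/10.715 ≈ 1.7109.

r ≈ 1.7109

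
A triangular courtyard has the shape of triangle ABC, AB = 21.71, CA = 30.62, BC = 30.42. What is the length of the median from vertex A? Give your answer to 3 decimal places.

21.751

Median from A: ½√(2·CA² + 2·AB² − BC²) ≈ 21.751.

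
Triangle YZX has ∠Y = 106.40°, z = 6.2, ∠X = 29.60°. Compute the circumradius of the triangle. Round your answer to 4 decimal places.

The third angle is ∠Z = 180° − ∠X − ∠Y = 44.00°.
Law of sines: y = z·sin Y/sin Z ≈ 8.5621.
Law of sines: x = z·sin X/sin Z ≈ 4.4086.
Circumradius = z/(2 sin Z) ≈ 4.4626.

4.4626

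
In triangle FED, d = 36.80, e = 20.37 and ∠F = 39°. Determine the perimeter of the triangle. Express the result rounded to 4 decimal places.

By the law of cosines, f² = e² + d² − 2·e·d·cos F = 604.05, so f ≈ 24.578.
Semiperimeter s = (24.578+20.37+36.8)/2 = 40.874.
Perimeter = 24.578 + 20.37 + 36.8 = 81.748.

81.7475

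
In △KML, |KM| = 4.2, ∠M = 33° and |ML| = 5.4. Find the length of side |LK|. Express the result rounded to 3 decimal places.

By the law of cosines, |LK|² = |KM|² + |ML|² − 2·|KM|·|ML|·cos M = 8.7579, so |LK| ≈ 2.9594.

2.959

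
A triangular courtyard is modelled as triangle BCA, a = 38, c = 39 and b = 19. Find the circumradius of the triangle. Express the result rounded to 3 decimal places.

By the law of cosines, cos B = (c² + a² − b²) / (2·c·a) ≈ 0.87854, so ∠B ≈ 28.53°.
Circumradius = b/(2 sin B) ≈ 19.888.

R ≈ 19.888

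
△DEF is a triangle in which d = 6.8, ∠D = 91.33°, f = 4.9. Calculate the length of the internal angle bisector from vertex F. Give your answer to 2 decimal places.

Law of sines: sin F = f·sin D/d ≈ 0.72039.
Since d ≥ f, only the acute value applies: ∠F ≈ 46.09°.
Then ∠E = 180° − ∠D − ∠F ≈ 42.58°.
Law of sines gives e = d·sin E/sin D ≈ 4.6025.
The bisector from F has length 2·d·e·cos(∠F/2)/(d+e) ≈ 5.0515.

t_F ≈ 5.05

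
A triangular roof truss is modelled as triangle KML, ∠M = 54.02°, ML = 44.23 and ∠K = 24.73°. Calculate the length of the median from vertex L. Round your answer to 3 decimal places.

44.158

The third angle is ∠L = 180° − ∠K − ∠M = 101.25°.
Law of sines: LK = ML·sin M/sin K ≈ 85.556.
Law of sines: KM = ML·sin L/sin K ≈ 103.7.
Median from L: ½√(2·ML² + 2·LK² − KM²) ≈ 44.158.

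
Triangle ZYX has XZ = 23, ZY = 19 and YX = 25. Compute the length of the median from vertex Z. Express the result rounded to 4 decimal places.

Median from Z: ½√(2·XZ² + 2·ZY² − YX²) ≈ 16.993.

16.9926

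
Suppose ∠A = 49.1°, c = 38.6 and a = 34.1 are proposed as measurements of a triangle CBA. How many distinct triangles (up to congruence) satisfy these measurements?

c·sin A = 38.6·sin(49.1°) ≈ 29.18.
Since c sin A < a < c (29.18 < 34.1 < 38.6), two triangles exist.

2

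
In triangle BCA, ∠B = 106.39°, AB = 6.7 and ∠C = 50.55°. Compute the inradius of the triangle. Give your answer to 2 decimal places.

The third angle is ∠A = 180° − ∠B − ∠C = 23.06°.
Law of sines: CA = AB·sin B/sin C ≈ 8.3241.
Law of sines: BC = AB·sin A/sin C ≈ 3.3986.
Area = ½·AB·CA·sin A ≈ 10.923.
Semiperimeter s = (8.3241+6.7+3.3986)/2 = 9.2114.
Inradius = area/s = 10.923/9.2114 ≈ 1.1858.

1.19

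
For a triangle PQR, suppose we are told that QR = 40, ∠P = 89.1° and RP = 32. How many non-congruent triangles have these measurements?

1

RP·sin P = 32·sin(89.1°) ≈ 32.
Since QR ≥ RP, exactly one triangle exists.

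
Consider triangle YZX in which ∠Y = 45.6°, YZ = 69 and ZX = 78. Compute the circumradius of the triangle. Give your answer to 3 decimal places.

54.586

Law of sines: sin X = YZ·sin Y/ZX ≈ 0.63203.
Since ZX ≥ YZ, only the acute value applies: ∠X ≈ 39.20°.
Then ∠Z = 180° − ∠Y − ∠X ≈ 95.20°.
Law of sines gives XY = ZX·sin Z/sin Y ≈ 108.72.
Circumradius = ZX/(2 sin Y) ≈ 54.586.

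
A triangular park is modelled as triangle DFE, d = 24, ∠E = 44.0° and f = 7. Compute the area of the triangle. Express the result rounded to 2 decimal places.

Area = ½·d·f·sin E ≈ 58.351.

area ≈ 58.35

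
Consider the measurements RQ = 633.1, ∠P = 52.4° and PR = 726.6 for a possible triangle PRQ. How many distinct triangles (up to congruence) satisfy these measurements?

2

PR·sin P = 726.6·sin(52.4°) ≈ 575.7.
Since PR sin P < RQ < PR (575.7 < 633.1 < 726.6), two triangles exist.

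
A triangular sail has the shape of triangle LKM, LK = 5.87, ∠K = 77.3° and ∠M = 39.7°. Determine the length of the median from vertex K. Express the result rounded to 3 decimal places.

The third angle is ∠L = 180° − ∠K − ∠M = 63.00°.
Law of sines: KM = LK·sin L/sin M ≈ 8.188.
Law of sines: ML = LK·sin K/sin M ≈ 8.9647.
Median from K: ½√(2·LK² + 2·KM² − ML²) ≈ 5.537.

5.537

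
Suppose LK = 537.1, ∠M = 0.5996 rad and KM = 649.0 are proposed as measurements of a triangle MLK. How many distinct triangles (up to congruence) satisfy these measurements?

2

KM·sin M = 649.0·sin(0.5996 rad) ≈ 366.2.
Since KM sin M < LK < KM (366.2 < 537.1 < 649.0), two triangles exist.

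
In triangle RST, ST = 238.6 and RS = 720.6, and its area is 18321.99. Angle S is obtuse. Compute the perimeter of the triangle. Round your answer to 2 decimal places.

perimeter ≈ 1914.27

From area = ½·RS·ST·sin S, we get sin S = 2·area/(RS·ST) ≈ 0.21313.
Taking the obtuse solution, ∠S ≈ 167.69°.
Law of cosines then gives TR ≈ 955.07.
Perimeter = 238.6 + 955.07 + 720.6 = 1914.3.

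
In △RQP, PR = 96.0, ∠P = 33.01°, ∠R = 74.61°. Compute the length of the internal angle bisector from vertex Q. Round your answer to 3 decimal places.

56.595

The third angle is ∠Q = 180° − ∠P − ∠R = 72.38°.
Law of sines: QP = PR·sin R/sin Q ≈ 97.114.
Law of sines: RQ = PR·sin P/sin Q ≈ 54.874.
The bisector from Q has length 2·RQ·QP·cos(∠Q/2)/(RQ+QP) ≈ 56.595.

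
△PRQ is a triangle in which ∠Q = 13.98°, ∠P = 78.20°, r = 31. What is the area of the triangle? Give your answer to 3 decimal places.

The third angle is ∠R = 180° − ∠Q − ∠P = 87.82°.
Law of sines: p = r·sin P/sin R ≈ 30.367.
Law of sines: q = r·sin Q/sin R ≈ 7.4945.
Area = ½·r·p·sin Q ≈ 113.71.

113.710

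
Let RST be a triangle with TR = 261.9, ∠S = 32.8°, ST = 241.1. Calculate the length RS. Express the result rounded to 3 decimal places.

429.671

Law of sines: sin R = ST·sin S/TR ≈ 0.49869.
Since TR ≥ ST, only the acute value applies: ∠R ≈ 29.91°.
Then ∠T = 180° − ∠S − ∠R ≈ 117.29°.
Law of sines gives RS = TR·sin T/sin S ≈ 429.67.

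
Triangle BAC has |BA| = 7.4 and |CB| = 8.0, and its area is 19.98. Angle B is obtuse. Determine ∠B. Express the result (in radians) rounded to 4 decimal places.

∠B ≈ 2.4006 rad

From area = ½·|CB|·|BA|·sin B, we get sin B = 2·area/(|CB|·|BA|) ≈ 0.67500.
Taking the obtuse solution, ∠B ≈ 2.401 rad.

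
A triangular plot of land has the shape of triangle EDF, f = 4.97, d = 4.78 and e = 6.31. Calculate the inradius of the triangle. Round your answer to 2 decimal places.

1.46

Semiperimeter s = (6.31 + 4.78 + 4.97)/2 = 8.03.
Heron's formula: area = √(8.03·1.72·3.25·3.06) ≈ 11.72.
Inradius = area/s = 11.72/8.03 ≈ 1.4595.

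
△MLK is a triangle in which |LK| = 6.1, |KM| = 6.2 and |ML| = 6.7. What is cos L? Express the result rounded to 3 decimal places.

cos L ≈ 0.534

By the law of cosines, cos L = (|ML|² + |LK|² − |KM|²) / (2·|ML|·|LK|) ≈ 0.53413, so ∠L ≈ 1.007 rad.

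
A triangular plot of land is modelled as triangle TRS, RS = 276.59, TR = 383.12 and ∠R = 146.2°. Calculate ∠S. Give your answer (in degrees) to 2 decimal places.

19.71

By the law of cosines, ST² = TR² + RS² − 2·TR·RS·cos R = 3.994e+05, so ST ≈ 631.98.
Law of cosines again: cos S = (RS² + ST² − TR²)/(2·RS·ST) ≈ 0.94142, so ∠S ≈ 19.71°.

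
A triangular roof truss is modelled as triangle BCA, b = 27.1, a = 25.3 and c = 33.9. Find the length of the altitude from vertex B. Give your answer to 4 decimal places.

24.9562

Semiperimeter s = (27.1 + 33.9 + 25.3)/2 = 43.15.
Heron's formula: area = √(43.15·16.05·9.25·17.85) ≈ 338.16.
The altitude from B has length 2·area/b ≈ 24.956.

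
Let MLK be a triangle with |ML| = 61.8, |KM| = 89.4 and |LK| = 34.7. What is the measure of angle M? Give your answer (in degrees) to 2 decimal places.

∠M ≈ 16.27°

By the law of cosines, cos M = (|KM|² + |ML|² − |LK|²) / (2·|KM|·|ML|) ≈ 0.95997, so ∠M ≈ 16.27°.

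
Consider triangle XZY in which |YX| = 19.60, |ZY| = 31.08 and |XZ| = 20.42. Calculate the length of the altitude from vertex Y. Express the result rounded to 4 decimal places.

h_Y ≈ 19.1800

Semiperimeter s = (31.08 + 19.6 + 20.42)/2 = 35.55.
Heron's formula: area = √(35.55·4.47·15.95·15.13) ≈ 195.83.
The altitude from Y has length 2·area/|XZ| ≈ 19.18.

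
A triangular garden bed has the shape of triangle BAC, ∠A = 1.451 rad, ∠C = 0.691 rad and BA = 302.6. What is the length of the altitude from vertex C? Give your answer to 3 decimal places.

396.571

The third angle is ∠B = π − ∠A − ∠C = 1.000 rad.
Law of sines: AC = BA·sin B/sin C ≈ 399.43.
Law of sines: CB = BA·sin A/sin C ≈ 471.41.
Area = ½·BA·AC·sin A ≈ 60001.
The altitude from C has length 2·area/BA ≈ 396.57.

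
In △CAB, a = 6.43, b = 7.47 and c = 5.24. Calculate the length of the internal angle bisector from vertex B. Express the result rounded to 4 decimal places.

By the law of cosines, cos B = (c² + a² − b²) / (2·c·a) ≈ 0.19294, so ∠B ≈ 1.3766 rad.
The bisector from B has length 2·c·a·cos(∠B/2)/(c+a) ≈ 4.4596.

t_B ≈ 4.4596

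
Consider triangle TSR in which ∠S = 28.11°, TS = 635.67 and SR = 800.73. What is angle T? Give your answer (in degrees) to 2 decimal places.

100.60

By the law of cosines, RT² = TS² + SR² − 2·TS·SR·cos S = 1.4732e+05, so RT ≈ 383.83.
Law of cosines again: cos T = (RT² + TS² − SR²)/(2·RT·TS) ≈ -0.18396, so ∠T ≈ 100.60°.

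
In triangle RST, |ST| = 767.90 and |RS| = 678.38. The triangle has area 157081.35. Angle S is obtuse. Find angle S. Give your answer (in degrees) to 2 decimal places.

∠S ≈ 142.91°

From area = ½·|RS|·|ST|·sin S, we get sin S = 2·area/(|RS|·|ST|) ≈ 0.60308.
Taking the obtuse solution, ∠S ≈ 142.91°.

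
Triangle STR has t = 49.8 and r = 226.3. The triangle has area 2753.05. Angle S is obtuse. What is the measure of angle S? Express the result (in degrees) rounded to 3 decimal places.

∠S ≈ 150.753°

From area = ½·t·r·sin S, we get sin S = 2·area/(t·r) ≈ 0.48857.
Taking the obtuse solution, ∠S ≈ 150.75°.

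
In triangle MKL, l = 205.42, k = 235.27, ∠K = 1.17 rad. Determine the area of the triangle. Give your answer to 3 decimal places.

20811.677

Law of sines: sin L = l·sin K/k ≈ 0.80393.
Since k ≥ l, only the acute value applies: ∠L ≈ 0.934 rad.
Then ∠M = π − ∠K − ∠L ≈ 1.038 rad.
Law of sines gives m = k·sin M/sin K ≈ 220.07.
Area = ½·k·l·sin M ≈ 20812.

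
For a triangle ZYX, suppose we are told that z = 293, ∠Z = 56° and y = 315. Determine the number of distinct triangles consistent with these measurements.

2

y·sin Z = 315·sin(56°) ≈ 261.1.
Since y sin Z < z < y (261.1 < 293 < 315), two triangles exist.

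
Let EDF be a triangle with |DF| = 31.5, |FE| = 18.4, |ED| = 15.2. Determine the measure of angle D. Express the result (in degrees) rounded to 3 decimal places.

∠D ≈ 22.496°

By the law of cosines, cos D = (|ED|² + |DF|² − |FE|²) / (2·|ED|·|DF|) ≈ 0.92390, so ∠D ≈ 22.50°.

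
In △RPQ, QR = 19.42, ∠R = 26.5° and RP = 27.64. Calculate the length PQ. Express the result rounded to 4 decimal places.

By the law of cosines, PQ² = QR² + RP² − 2·QR·RP·cos R = 180.36, so PQ ≈ 13.43.

13.4298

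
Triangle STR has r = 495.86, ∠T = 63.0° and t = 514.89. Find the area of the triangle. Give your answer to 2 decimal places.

108139.37

Law of sines: sin R = r·sin T/t ≈ 0.85808.
Since t ≥ r, only the acute value applies: ∠R ≈ 59.10°.
Then ∠S = 180° − ∠T − ∠R ≈ 57.90°.
Law of sines gives s = t·sin S/sin T ≈ 489.52.
Area = ½·t·r·sin S ≈ 1.0814e+05.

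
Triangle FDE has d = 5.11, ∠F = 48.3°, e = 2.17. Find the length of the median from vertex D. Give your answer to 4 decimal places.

By the law of cosines, f² = d² + e² − 2·d·e·cos F = 16.068, so f ≈ 4.0085.
Median from D: ½√(2·e² + 2·f² − d²) ≈ 1.9648.

m_D ≈ 1.9648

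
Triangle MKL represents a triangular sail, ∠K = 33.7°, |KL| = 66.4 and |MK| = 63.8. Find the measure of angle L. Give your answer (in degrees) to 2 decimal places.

∠L ≈ 69.38°

By the law of cosines, |LM|² = |MK|² + |KL|² − 2·|MK|·|KL|·cos K = 1430.6, so |LM| ≈ 37.823.
Law of cosines again: cos L = (|KL|² + |LM|² − |MK|²)/(2·|KL|·|LM|) ≈ 0.35221, so ∠L ≈ 69.38°.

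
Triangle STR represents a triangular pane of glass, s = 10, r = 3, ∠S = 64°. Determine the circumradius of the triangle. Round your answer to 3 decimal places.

Law of sines: sin R = r·sin S/s ≈ 0.26964.
Since s ≥ r, only the acute value applies: ∠R ≈ 15.64°.
Then ∠T = 180° − ∠S − ∠R ≈ 100.36°.
Law of sines gives t = s·sin T/sin S ≈ 10.945.
Circumradius = s/(2 sin S) ≈ 5.563.

5.563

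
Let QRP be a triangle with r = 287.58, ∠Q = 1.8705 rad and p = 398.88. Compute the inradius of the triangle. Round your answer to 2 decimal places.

By the law of cosines, q² = r² + p² − 2·r·p·cos Q = 3.0954e+05, so q ≈ 556.36.
Area = ½·r·p·sin Q ≈ 54798.
Semiperimeter s = (556.36+287.58+398.88)/2 = 621.41.
Inradius = area/s = 54798/621.41 ≈ 88.184.

88.18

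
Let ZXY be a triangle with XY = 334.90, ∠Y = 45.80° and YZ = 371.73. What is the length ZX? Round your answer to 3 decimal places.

277.052

By the law of cosines, ZX² = XY² + YZ² − 2·XY·YZ·cos Y = 76758, so ZX ≈ 277.05.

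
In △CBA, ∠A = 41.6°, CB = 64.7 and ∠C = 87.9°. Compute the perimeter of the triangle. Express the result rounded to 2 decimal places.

237.28

The third angle is ∠B = 180° − ∠A − ∠C = 50.50°.
Law of sines: BA = CB·sin C/sin A ≈ 97.385.
Law of sines: AC = CB·sin B/sin A ≈ 75.195.
Semiperimeter s = (97.385+75.195+64.7)/2 = 118.64.
Perimeter = 97.385 + 75.195 + 64.7 = 237.28.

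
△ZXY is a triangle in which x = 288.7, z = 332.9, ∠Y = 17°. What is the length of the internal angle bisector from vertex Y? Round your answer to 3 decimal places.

t_Y ≈ 305.832

By the law of cosines, y² = z² + x² − 2·z·x·cos Y = 10353, so y ≈ 101.75.
The bisector from Y has length 2·z·x·cos(∠Y/2)/(z+x) ≈ 305.83.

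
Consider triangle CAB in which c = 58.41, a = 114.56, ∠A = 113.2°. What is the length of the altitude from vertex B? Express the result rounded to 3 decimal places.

h_B ≈ 53.687

Law of sines: sin C = c·sin A/a ≈ 0.46863.
Since a ≥ c, only the acute value applies: ∠C ≈ 27.95°.
Then ∠B = 180° − ∠A − ∠C ≈ 38.85°.
Law of sines gives b = a·sin B/sin A ≈ 78.191.
Area = ½·a·c·sin B ≈ 2098.9.
The altitude from B has length 2·area/b ≈ 53.687.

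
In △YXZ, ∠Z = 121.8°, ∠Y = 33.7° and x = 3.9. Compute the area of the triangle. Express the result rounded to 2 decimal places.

8.65

The third angle is ∠X = 180° − ∠Z − ∠Y = 24.50°.
Law of sines: y = x·sin Y/sin X ≈ 5.2181.
Law of sines: z = x·sin Z/sin X ≈ 7.9929.
Area = ½·x·y·sin Z ≈ 8.6478.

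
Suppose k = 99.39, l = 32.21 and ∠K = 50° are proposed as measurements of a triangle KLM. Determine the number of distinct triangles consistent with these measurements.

1

l·sin K = 32.21·sin(50°) ≈ 24.67.
Since k ≥ l, exactly one triangle exists.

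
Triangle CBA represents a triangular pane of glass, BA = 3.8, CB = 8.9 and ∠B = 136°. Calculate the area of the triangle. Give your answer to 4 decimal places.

Area = ½·CB·BA·sin B ≈ 11.747.

area ≈ 11.7467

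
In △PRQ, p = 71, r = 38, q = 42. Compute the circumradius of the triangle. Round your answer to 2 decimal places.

By the law of cosines, cos P = (r² + q² − p²) / (2·r·q) ≈ -0.57425, so ∠P ≈ 125.05°.
Circumradius = p/(2 sin P) ≈ 43.362.

43.36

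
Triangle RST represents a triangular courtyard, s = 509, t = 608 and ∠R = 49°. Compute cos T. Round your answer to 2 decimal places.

By the law of cosines, r² = s² + t² − 2·s·t·cos R = 2.2268e+05, so r ≈ 471.89.
Law of cosines again: cos T = (r² + s² − t²)/(2·r·s) ≈ 0.23335, so ∠T ≈ 76.51°.

cos T ≈ 0.23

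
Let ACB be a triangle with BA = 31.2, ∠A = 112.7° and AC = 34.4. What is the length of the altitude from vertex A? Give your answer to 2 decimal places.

By the law of cosines, CB² = BA² + AC² − 2·BA·AC·cos A = 2985.2, so CB ≈ 54.637.
Area = ½·BA·AC·sin A ≈ 495.07.
The altitude from A has length 2·area/CB ≈ 18.122.

h_A ≈ 18.12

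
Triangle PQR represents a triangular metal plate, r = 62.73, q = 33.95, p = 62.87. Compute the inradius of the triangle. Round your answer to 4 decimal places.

12.8654

Semiperimeter s = (62.87 + 33.95 + 62.73)/2 = 79.775.
Heron's formula: area = √(79.775·16.905·45.825·17.045) ≈ 1026.3.
Inradius = area/s = 1026.3/79.775 ≈ 12.865.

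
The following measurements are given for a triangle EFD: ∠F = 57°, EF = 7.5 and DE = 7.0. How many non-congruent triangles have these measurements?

EF·sin F = 7.5·sin(57°) ≈ 6.29.
Since EF sin F < DE < EF (6.29 < 7.0 < 7.5), two triangles exist.

2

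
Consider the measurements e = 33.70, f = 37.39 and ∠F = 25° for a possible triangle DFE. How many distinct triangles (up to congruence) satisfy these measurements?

1

e·sin F = 33.70·sin(25°) ≈ 14.24.
Since f ≥ e, exactly one triangle exists.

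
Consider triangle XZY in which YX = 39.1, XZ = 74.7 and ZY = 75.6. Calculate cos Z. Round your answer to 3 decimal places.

0.865

By the law of cosines, cos Z = (XZ² + ZY² − YX²) / (2·XZ·ZY) ≈ 0.86471, so ∠Z ≈ 30.15°.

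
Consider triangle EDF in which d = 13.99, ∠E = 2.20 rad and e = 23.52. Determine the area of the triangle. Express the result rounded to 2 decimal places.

Law of sines: sin D = d·sin E/e ≈ 0.48090.
Since e ≥ d, only the acute value applies: ∠D ≈ 0.502 rad.
Then ∠F = π − ∠E − ∠D ≈ 0.440 rad.
Law of sines gives f = e·sin F/sin E ≈ 12.389.
Area = ½·e·d·sin F ≈ 70.063.

area ≈ 70.06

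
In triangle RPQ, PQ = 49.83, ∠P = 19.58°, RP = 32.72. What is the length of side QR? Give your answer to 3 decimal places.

By the law of cosines, QR² = RP² + PQ² − 2·RP·PQ·cos P = 481.31, so QR ≈ 21.939.

21.939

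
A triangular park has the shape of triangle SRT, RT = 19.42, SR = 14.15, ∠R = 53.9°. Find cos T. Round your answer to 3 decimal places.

cos T ≈ 0.696

By the law of cosines, TS² = SR² + RT² − 2·SR·RT·cos R = 253.54, so TS ≈ 15.923.
Law of cosines again: cos T = (RT² + TS² − SR²)/(2·RT·TS) ≈ 0.69603, so ∠T ≈ 45.89°.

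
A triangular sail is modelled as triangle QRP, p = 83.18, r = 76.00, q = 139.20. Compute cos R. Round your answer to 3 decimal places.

By the law of cosines, cos R = (p² + q² − r²) / (2·p·q) ≈ 0.88609, so ∠R ≈ 27.61°.

cos R ≈ 0.886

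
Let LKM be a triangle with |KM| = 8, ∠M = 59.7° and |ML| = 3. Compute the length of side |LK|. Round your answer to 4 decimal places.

By the law of cosines, |LK|² = |KM|² + |ML|² − 2·|KM|·|ML|·cos M = 48.783, so |LK| ≈ 6.9845.

6.9845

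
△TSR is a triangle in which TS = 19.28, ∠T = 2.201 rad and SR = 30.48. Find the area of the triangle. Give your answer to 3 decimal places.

Law of sines: sin R = TS·sin T/SR ≈ 0.51104.
Since SR ≥ TS, only the acute value applies: ∠R ≈ 0.536 rad.
Then ∠S = π − ∠T − ∠R ≈ 0.404 rad.
Law of sines gives RT = SR·sin S/sin T ≈ 14.837.
Area = ½·SR·TS·sin S ≈ 115.56.

115.557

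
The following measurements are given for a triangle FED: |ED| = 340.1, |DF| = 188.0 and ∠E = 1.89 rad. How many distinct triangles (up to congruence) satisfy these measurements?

0

|ED|·sin E = 340.1·sin(1.89 rad) ≈ 322.9.
Since ∠E is not acute, a triangle exists only if |DF| > |ED|; here |DF| ≤ |ED|, so there is no triangle.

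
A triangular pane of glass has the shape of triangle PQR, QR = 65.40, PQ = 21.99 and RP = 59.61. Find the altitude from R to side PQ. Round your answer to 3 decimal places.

h_R ≈ 59.359

Semiperimeter s = (65.4 + 59.61 + 21.99)/2 = 73.5.
Heron's formula: area = √(73.5·8.1·13.89·51.51) ≈ 652.65.
The altitude from R has length 2·area/PQ ≈ 59.359.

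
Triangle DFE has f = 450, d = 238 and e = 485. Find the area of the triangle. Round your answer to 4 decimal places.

Semiperimeter s = (238 + 450 + 485)/2 = 586.5.
Heron's formula: area = √(586.5·348.5·136.5·101.5) ≈ 53215.

53215.0833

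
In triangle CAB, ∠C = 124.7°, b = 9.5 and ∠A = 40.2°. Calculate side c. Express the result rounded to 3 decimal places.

29.982

The third angle is ∠B = 180° − ∠C − ∠A = 15.10°.
Law of sines: c = b·sin C/sin B ≈ 29.982.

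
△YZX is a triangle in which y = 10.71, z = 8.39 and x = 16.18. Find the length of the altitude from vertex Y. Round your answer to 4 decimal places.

Semiperimeter s = (10.71 + 8.39 + 16.18)/2 = 17.64.
Heron's formula: area = √(17.64·6.93·9.25·1.46) ≈ 40.632.
The altitude from Y has length 2·area/y ≈ 7.5876.

h_Y ≈ 7.5876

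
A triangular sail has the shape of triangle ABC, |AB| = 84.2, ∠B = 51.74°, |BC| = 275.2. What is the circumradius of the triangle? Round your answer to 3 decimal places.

148.147

By the law of cosines, |CA|² = |AB|² + |BC|² − 2·|AB|·|BC|·cos B = 54127, so |CA| ≈ 232.65.
Area = ½·|AB|·|BC|·sin B ≈ 9097.4.
Circumradius = |CA|/(2 sin B) ≈ 148.15.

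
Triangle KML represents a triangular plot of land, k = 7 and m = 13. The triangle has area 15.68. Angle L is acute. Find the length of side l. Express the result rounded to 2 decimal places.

6.87

From area = ½·k·m·sin L, we get sin L = 2·area/(k·m) ≈ 0.34462.
Taking the acute solution, ∠L ≈ 0.352 rad.
Law of cosines then gives l ≈ 6.8665.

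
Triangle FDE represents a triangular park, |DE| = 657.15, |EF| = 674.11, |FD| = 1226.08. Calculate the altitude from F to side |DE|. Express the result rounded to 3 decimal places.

h_F ≈ 483.775

Semiperimeter s = (657.15 + 674.11 + 1226.1)/2 = 1278.7.
Heron's formula: area = √(1278.7·621.52·604.56·52.59) ≈ 1.5896e+05.
The altitude from F has length 2·area/|DE| ≈ 483.78.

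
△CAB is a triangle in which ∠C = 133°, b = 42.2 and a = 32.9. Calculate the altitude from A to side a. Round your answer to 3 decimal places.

By the law of cosines, c² = a² + b² − 2·a·b·cos C = 4757, so c ≈ 68.971.
Area = ½·a·b·sin C ≈ 507.7.
The altitude from A has length 2·area/a ≈ 30.863.

30.863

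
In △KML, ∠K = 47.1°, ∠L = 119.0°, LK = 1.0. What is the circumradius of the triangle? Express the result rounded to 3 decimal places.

The third angle is ∠M = 180° − ∠L − ∠K = 13.90°.
Law of sines: ML = LK·sin K/sin M ≈ 3.0494.
Law of sines: KM = LK·sin L/sin M ≈ 3.6408.
Circumradius = LK/(2 sin M) ≈ 2.0814.

2.081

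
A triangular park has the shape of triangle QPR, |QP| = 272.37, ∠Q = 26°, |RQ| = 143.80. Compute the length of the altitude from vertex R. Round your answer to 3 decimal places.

h_R ≈ 63.038

By the law of cosines, |PR|² = |RQ|² + |QP|² − 2·|RQ|·|QP|·cos Q = 24458, so |PR| ≈ 156.39.
Area = ½·|RQ|·|QP|·sin Q ≈ 8584.8.
The altitude from R has length 2·area/|QP| ≈ 63.038.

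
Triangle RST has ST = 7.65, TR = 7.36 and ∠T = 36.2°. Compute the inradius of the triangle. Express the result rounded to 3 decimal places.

1.690

By the law of cosines, RS² = ST² + TR² − 2·ST·TR·cos T = 21.822, so RS ≈ 4.6714.
Area = ½·ST·TR·sin T ≈ 16.627.
Semiperimeter s = (7.65+7.36+4.6714)/2 = 9.8407.
Inradius = area/s = 16.627/9.8407 ≈ 1.6896.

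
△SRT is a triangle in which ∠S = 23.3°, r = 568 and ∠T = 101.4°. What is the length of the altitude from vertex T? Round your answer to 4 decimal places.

The third angle is ∠R = 180° − ∠T − ∠S = 55.30°.
Law of sines: s = r·sin S/sin R ≈ 273.27.
Law of sines: t = r·sin T/sin R ≈ 677.25.
Area = ½·r·s·sin T ≈ 76078.
The altitude from T has length 2·area/t ≈ 224.67.

h_T ≈ 224.6698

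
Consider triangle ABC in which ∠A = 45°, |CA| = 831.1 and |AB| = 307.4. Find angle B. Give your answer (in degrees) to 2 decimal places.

115.50

By the law of cosines, |BC|² = |CA|² + |AB|² − 2·|CA|·|AB|·cos A = 4.2392e+05, so |BC| ≈ 651.09.
Law of cosines again: cos B = (|AB|² + |BC|² − |CA|²)/(2·|AB|·|BC|) ≈ -0.43047, so ∠B ≈ 115.50°.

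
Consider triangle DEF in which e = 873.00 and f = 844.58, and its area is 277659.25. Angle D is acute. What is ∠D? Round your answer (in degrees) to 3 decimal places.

From area = ½·e·f·sin D, we get sin D = 2·area/(e·f) ≈ 0.75316.
Taking the acute solution, ∠D ≈ 48.86°.

∠D ≈ 48.865°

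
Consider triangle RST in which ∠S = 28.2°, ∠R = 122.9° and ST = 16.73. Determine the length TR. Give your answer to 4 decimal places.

9.4159

The third angle is ∠T = 180° − ∠R − ∠S = 28.90°.
Law of sines: TR = ST·sin S/sin R ≈ 9.4159.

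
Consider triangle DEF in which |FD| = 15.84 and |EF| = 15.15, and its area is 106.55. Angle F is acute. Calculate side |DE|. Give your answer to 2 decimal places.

From area = ½·|EF|·|FD|·sin F, we get sin F = 2·area/(|EF|·|FD|) ≈ 0.88801.
Taking the acute solution, ∠F ≈ 62.62°.
Law of cosines then gives |DE| ≈ 16.116.

16.12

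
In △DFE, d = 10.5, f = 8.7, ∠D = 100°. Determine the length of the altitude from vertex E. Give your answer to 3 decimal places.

Law of sines: sin F = f·sin D/d ≈ 0.81598.
Since d ≥ f, only the acute value applies: ∠F ≈ 54.68°.
Then ∠E = 180° − ∠D − ∠F ≈ 25.32°.
Law of sines gives e = d·sin E/sin D ≈ 4.559.
Area = ½·d·f·sin E ≈ 19.531.
The altitude from E has length 2·area/e ≈ 8.5678.

h_E ≈ 8.568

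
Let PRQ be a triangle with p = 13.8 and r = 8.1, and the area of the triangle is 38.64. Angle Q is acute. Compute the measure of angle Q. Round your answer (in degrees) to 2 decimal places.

From area = ½·p·r·sin Q, we get sin Q = 2·area/(p·r) ≈ 0.69136.
Taking the acute solution, ∠Q ≈ 43.74°.

43.74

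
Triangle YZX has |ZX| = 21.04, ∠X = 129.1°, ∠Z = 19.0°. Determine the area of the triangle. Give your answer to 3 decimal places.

area ≈ 105.827

The third angle is ∠Y = 180° − ∠Z − ∠X = 31.90°.
Law of sines: |XY| = |ZX|·sin Z/sin Y ≈ 12.963.
Law of sines: |YZ| = |ZX|·sin X/sin Y ≈ 30.899.
Area = ½·|ZX|·|XY|·sin X ≈ 105.83.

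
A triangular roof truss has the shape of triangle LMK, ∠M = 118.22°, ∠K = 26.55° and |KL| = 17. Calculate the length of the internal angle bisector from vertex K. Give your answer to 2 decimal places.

t_K ≈ 13.09

The third angle is ∠L = 180° − ∠M − ∠K = 35.23°.
Law of sines: |MK| = |KL|·sin L/sin M ≈ 11.129.
Law of sines: |LM| = |KL|·sin K/sin M ≈ 8.6237.
The bisector from K has length 2·|MK|·|KL|·cos(∠K/2)/(|MK|+|KL|) ≈ 13.093.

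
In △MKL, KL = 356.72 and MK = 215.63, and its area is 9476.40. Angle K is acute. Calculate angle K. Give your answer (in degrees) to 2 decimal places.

14.26

From area = ½·MK·KL·sin K, we get sin K = 2·area/(MK·KL) ≈ 0.24640.
Taking the acute solution, ∠K ≈ 14.26°.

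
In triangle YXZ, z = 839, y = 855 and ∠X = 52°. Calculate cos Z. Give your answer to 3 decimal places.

By the law of cosines, x² = z² + y² − 2·z·y·cos X = 5.5166e+05, so x ≈ 742.74.
Law of cosines again: cos Z = (y² + x² − z²)/(2·y·x) ≈ 0.45569, so ∠Z ≈ 62.89°.

0.456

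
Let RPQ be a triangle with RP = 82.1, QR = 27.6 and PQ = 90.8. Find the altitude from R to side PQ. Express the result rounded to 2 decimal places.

Semiperimeter s = (90.8 + 27.6 + 82.1)/2 = 100.25.
Heron's formula: area = √(100.25·9.45·72.65·18.15) ≈ 1117.7.
The altitude from R has length 2·area/PQ ≈ 24.618.

h_R ≈ 24.62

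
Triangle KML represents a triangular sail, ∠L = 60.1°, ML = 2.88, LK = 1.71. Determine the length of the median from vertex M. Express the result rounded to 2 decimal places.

m_M ≈ 2.56

By the law of cosines, KM² = ML² + LK² − 2·ML·LK·cos L = 6.3086, so KM ≈ 2.5117.
Median from M: ½√(2·KM² + 2·ML² − LK²) ≈ 2.5633.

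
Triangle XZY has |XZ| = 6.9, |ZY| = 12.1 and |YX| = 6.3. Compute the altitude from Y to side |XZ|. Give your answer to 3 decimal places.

Semiperimeter s = (12.1 + 6.3 + 6.9)/2 = 12.65.
Heron's formula: area = √(12.65·0.55·6.35·5.75) ≈ 15.938.
The altitude from Y has length 2·area/|XZ| ≈ 4.6199.

4.620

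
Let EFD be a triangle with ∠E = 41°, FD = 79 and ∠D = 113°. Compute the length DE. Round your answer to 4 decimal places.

52.7869

The third angle is ∠F = 180° − ∠D − ∠E = 26.00°.
Law of sines: DE = FD·sin F/sin E ≈ 52.787.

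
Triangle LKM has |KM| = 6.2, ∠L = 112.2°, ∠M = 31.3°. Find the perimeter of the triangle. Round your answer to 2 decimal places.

13.66

The third angle is ∠K = 180° − ∠M − ∠L = 36.50°.
Law of sines: |ML| = |KM|·sin K/sin L ≈ 3.9832.
Law of sines: |LK| = |KM|·sin M/sin L ≈ 3.4789.
Semiperimeter s = (6.2+3.9832+3.4789)/2 = 6.831.
Perimeter = 6.2 + 3.9832 + 3.4789 = 13.662.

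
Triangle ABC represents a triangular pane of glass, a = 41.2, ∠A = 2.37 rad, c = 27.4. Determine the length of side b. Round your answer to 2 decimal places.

Law of sines: sin C = c·sin A/a ≈ 0.46372.
Since a ≥ c, only the acute value applies: ∠C ≈ 0.482 rad.
Then ∠B = π − ∠A − ∠C ≈ 0.289 rad.
Law of sines gives b = a·sin B/sin A ≈ 16.862.

16.86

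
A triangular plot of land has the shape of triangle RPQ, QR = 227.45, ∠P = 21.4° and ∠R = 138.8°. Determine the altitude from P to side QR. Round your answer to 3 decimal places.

The third angle is ∠Q = 180° − ∠R − ∠P = 19.80°.
Law of sines: PQ = QR·sin R/sin P ≈ 410.6.
Law of sines: RP = QR·sin Q/sin P ≈ 211.16.
Area = ½·QR·PQ·sin Q ≈ 15818.
The altitude from P has length 2·area/QR ≈ 139.09.

h_P ≈ 139.086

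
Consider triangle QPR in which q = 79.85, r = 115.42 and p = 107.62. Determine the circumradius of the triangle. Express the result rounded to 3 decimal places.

59.932

By the law of cosines, cos Q = (p² + r² − q²) / (2·p·r) ≈ 0.74580, so ∠Q ≈ 41.77°.
Circumradius = q/(2 sin Q) ≈ 59.932.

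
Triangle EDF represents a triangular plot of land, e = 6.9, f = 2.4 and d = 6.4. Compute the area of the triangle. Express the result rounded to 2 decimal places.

area ≈ 7.68

Semiperimeter s = (6.9 + 6.4 + 2.4)/2 = 7.85.
Heron's formula: area = √(7.85·0.95·1.45·5.45) ≈ 7.6768.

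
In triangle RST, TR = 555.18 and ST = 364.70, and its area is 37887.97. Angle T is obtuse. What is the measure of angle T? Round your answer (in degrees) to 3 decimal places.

From area = ½·ST·TR·sin T, we get sin T = 2·area/(ST·TR) ≈ 0.37425.
Taking the obtuse solution, ∠T ≈ 158.02°.

158.022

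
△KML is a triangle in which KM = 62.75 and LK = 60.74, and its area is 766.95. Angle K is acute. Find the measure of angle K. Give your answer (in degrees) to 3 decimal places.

From area = ½·LK·KM·sin K, we get sin K = 2·area/(LK·KM) ≈ 0.40245.
Taking the acute solution, ∠K ≈ 23.73°.

23.731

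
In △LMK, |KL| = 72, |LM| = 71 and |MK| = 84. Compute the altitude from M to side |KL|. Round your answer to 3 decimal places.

Semiperimeter s = (84 + 72 + 71)/2 = 113.5.
Heron's formula: area = √(113.5·29.5·41.5·42.5) ≈ 2430.1.
The altitude from M has length 2·area/|KL| ≈ 67.503.

h_M ≈ 67.503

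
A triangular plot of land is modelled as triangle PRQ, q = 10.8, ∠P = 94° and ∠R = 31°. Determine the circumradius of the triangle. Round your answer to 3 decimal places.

6.592

The third angle is ∠Q = 180° − ∠P − ∠R = 55.00°.
Law of sines: p = q·sin P/sin Q ≈ 13.152.
Law of sines: r = q·sin R/sin Q ≈ 6.7905.
Circumradius = q/(2 sin Q) ≈ 6.5922.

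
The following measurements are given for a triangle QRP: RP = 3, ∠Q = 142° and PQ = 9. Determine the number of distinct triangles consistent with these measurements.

PQ·sin Q = 9·sin(142°) ≈ 5.541.
Since ∠Q is not acute, a triangle exists only if RP > PQ; here RP ≤ PQ, so there is no triangle.

0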